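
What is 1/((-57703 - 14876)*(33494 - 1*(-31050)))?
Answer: -1/4684538976 ≈ -2.1347e-10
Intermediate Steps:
1/((-57703 - 14876)*(33494 - 1*(-31050))) = 1/((-72579)*(33494 + 31050)) = -1/72579/64544 = -1/72579*1/64544 = -1/4684538976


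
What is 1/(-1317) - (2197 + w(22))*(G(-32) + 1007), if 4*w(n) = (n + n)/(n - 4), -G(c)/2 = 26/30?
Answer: -261854721407/118530 ≈ -2.2092e+6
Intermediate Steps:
G(c) = -26/15 (G(c) = -52/30 = -2*13/15 = -26/15)
w(n) = n/(2*(-4 + n)) (w(n) = ((n + n)/(n - 4))/4 = ((2*n)/(-4 + n))/4 = (2*n/(-4 + n))/4 = n/(2*(-4 + n)))
1/(-1317) - (2197 + w(22))*(G(-32) + 1007) = 1/(-1317) - (2197 + (½)*22/(-4 + 22))*(-26/15 + 1007) = -1/1317 - (2197 + (½)*22/18)*15079/15 = -1/1317 - (2197 + (½)*22*(1/18))*15079/15 = -1/1317 - (2197 + 11/18)*15079/15 = -1/1317 - 39557*15079/(18*15) = -1/1317 - 1*596480003/270 = -1/1317 - 596480003/270 = -261854721407/118530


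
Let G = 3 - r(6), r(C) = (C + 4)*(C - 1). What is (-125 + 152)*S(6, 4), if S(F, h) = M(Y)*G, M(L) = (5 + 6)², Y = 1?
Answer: -153549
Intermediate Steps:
r(C) = (-1 + C)*(4 + C) (r(C) = (4 + C)*(-1 + C) = (-1 + C)*(4 + C))
M(L) = 121 (M(L) = 11² = 121)
G = -47 (G = 3 - (-4 + 6² + 3*6) = 3 - (-4 + 36 + 18) = 3 - 1*50 = 3 - 50 = -47)
S(F, h) = -5687 (S(F, h) = 121*(-47) = -5687)
(-125 + 152)*S(6, 4) = (-125 + 152)*(-5687) = 27*(-5687) = -153549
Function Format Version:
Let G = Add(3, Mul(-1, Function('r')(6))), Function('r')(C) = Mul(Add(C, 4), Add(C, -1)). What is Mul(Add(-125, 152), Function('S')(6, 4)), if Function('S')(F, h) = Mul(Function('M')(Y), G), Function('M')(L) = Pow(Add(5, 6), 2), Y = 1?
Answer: -153549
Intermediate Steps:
Function('r')(C) = Mul(Add(-1, C), Add(4, C)) (Function('r')(C) = Mul(Add(4, C), Add(-1, C)) = Mul(Add(-1, C), Add(4, C)))
Function('M')(L) = 121 (Function('M')(L) = Pow(11, 2) = 121)
G = -47 (G = Add(3, Mul(-1, Add(-4, Pow(6, 2), Mul(3, 6)))) = Add(3, Mul(-1, Add(-4, 36, 18))) = Add(3, Mul(-1, 50)) = Add(3, -50) = -47)
Function('S')(F, h) = -5687 (Function('S')(F, h) = Mul(121, -47) = -5687)
Mul(Add(-125, 152), Function('S')(6, 4)) = Mul(Add(-125, 152), -5687) = Mul(27, -5687) = -153549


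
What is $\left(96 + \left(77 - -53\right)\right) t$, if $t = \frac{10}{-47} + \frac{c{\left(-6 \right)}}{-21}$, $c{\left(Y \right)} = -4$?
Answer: $- \frac{4972}{987} \approx -5.0375$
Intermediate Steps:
$t = - \frac{22}{987}$ ($t = \frac{10}{-47} - \frac{4}{-21} = 10 \left(- \frac{1}{47}\right) - - \frac{4}{21} = - \frac{10}{47} + \frac{4}{21} = - \frac{22}{987} \approx -0.02229$)
$\left(96 + \left(77 - -53\right)\right) t = \left(96 + \left(77 - -53\right)\right) \left(- \frac{22}{987}\right) = \left(96 + \left(77 + 53\right)\right) \left(- \frac{22}{987}\right) = \left(96 + 130\right) \left(- \frac{22}{987}\right) = 226 \left(- \frac{22}{987}\right) = - \frac{4972}{987}$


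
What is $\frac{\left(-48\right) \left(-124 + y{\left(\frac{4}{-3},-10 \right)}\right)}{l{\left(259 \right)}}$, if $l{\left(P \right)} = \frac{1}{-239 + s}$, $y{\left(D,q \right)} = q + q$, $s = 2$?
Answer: $-1638144$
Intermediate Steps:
$y{\left(D,q \right)} = 2 q$
$l{\left(P \right)} = - \frac{1}{237}$ ($l{\left(P \right)} = \frac{1}{-239 + 2} = \frac{1}{-237} = - \frac{1}{237}$)
$\frac{\left(-48\right) \left(-124 + y{\left(\frac{4}{-3},-10 \right)}\right)}{l{\left(259 \right)}} = \frac{\left(-48\right) \left(-124 + 2 \left(-10\right)\right)}{- \frac{1}{237}} = - 48 \left(-124 - 20\right) \left(-237\right) = \left(-48\right) \left(-144\right) \left(-237\right) = 6912 \left(-237\right) = -1638144$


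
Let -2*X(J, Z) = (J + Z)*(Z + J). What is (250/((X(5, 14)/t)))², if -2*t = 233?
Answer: 3393062500/130321 ≈ 26036.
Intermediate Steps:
t = -233/2 (t = -½*233 = -233/2 ≈ -116.50)
X(J, Z) = -(J + Z)²/2 (X(J, Z) = -(J + Z)*(Z + J)/2 = -(J + Z)*(J + Z)/2 = -(J + Z)²/2)
(250/((X(5, 14)/t)))² = (250/(((-(5 + 14)²/2)/(-233/2))))² = (250/((-½*19²*(-2/233))))² = (250/((-½*361*(-2/233))))² = (250/((-361/2*(-2/233))))² = (250/(361/233))² = (250*(233/361))² = (58250/361)² = 3393062500/130321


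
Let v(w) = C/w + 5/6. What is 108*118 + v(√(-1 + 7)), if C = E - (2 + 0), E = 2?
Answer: 76469/6 ≈ 12745.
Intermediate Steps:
C = 0 (C = 2 - (2 + 0) = 2 - 1*2 = 2 - 2 = 0)
v(w) = ⅚ (v(w) = 0/w + 5/6 = 0 + 5*(⅙) = 0 + ⅚ = ⅚)
108*118 + v(√(-1 + 7)) = 108*118 + ⅚ = 12744 + ⅚ = 76469/6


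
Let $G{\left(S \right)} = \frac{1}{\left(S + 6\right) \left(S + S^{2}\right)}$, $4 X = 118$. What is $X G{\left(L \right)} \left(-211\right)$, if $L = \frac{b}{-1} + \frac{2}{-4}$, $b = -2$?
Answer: $- \frac{49796}{225} \approx -221.32$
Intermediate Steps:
$X = \frac{59}{2}$ ($X = \frac{1}{4} \cdot 118 = \frac{59}{2} \approx 29.5$)
$L = \frac{3}{2}$ ($L = - \frac{2}{-1} + \frac{2}{-4} = \left(-2\right) \left(-1\right) + 2 \left(- \frac{1}{4}\right) = 2 - \frac{1}{2} = \frac{3}{2} \approx 1.5$)
$G{\left(S \right)} = \frac{1}{\left(6 + S\right) \left(S + S^{2}\right)}$
$X G{\left(L \right)} \left(-211\right) = \frac{59 \frac{1}{\frac{3}{2} \left(6 + \left(\frac{3}{2}\right)^{2} + 7 \cdot \frac{3}{2}\right)}}{2} \left(-211\right) = \frac{59 \frac{2}{3 \left(6 + \frac{9}{4} + \frac{21}{2}\right)}}{2} \left(-211\right) = \frac{59 \frac{2}{3 \cdot \frac{75}{4}}}{2} \left(-211\right) = \frac{59 \cdot \frac{2}{3} \cdot \frac{4}{75}}{2} \left(-211\right) = \frac{59}{2} \cdot \frac{8}{225} \left(-211\right) = \frac{236}{225} \left(-211\right) = - \frac{49796}{225}$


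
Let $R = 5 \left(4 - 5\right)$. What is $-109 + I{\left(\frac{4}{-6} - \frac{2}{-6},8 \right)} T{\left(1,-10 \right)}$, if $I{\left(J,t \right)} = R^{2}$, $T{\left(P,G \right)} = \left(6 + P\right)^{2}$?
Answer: $1116$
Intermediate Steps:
$R = -5$ ($R = 5 \left(-1\right) = -5$)
$I{\left(J,t \right)} = 25$ ($I{\left(J,t \right)} = \left(-5\right)^{2} = 25$)
$-109 + I{\left(\frac{4}{-6} - \frac{2}{-6},8 \right)} T{\left(1,-10 \right)} = -109 + 25 \left(6 + 1\right)^{2} = -109 + 25 \cdot 7^{2} = -109 + 25 \cdot 49 = -109 + 1225 = 1116$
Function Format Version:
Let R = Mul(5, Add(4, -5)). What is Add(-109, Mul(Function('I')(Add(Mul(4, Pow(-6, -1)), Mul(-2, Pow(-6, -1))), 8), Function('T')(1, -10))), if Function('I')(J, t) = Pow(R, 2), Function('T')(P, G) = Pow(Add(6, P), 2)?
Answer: 1116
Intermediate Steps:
R = -5 (R = Mul(5, -1) = -5)
Function('I')(J, t) = 25 (Function('I')(J, t) = Pow(-5, 2) = 25)
Add(-109, Mul(Function('I')(Add(Mul(4, Pow(-6, -1)), Mul(-2, Pow(-6, -1))), 8), Function('T')(1, -10))) = Add(-109, Mul(25, Pow(Add(6, 1), 2))) = Add(-109, Mul(25, Pow(7, 2))) = Add(-109, Mul(25, 49)) = Add(-109, 1225) = 1116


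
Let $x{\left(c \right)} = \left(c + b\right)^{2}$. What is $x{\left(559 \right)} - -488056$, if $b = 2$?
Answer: $802777$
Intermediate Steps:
$x{\left(c \right)} = \left(2 + c\right)^{2}$ ($x{\left(c \right)} = \left(c + 2\right)^{2} = \left(2 + c\right)^{2}$)
$x{\left(559 \right)} - -488056 = \left(2 + 559\right)^{2} - -488056 = 561^{2} + 488056 = 314721 + 488056 = 802777$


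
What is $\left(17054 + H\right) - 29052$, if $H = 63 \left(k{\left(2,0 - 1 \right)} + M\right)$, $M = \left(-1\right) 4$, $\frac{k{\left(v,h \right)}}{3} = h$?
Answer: $-12439$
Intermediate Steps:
$k{\left(v,h \right)} = 3 h$
$M = -4$
$H = -441$ ($H = 63 \left(3 \left(0 - 1\right) - 4\right) = 63 \left(3 \left(-1\right) - 4\right) = 63 \left(-3 - 4\right) = 63 \left(-7\right) = -441$)
$\left(17054 + H\right) - 29052 = \left(17054 - 441\right) - 29052 = 16613 - 29052 = -12439$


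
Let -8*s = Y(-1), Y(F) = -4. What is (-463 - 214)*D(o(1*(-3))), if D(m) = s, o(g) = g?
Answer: -677/2 ≈ -338.50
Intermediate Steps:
s = 1/2 (s = -1/8*(-4) = 1/2 ≈ 0.50000)
D(m) = 1/2
(-463 - 214)*D(o(1*(-3))) = (-463 - 214)*(1/2) = -677*1/2 = -677/2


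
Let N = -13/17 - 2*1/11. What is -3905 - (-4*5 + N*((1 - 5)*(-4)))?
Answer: -723663/187 ≈ -3869.9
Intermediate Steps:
N = -177/187 (N = -13*1/17 - 2*1/11 = -13/17 - 2/11 = -177/187 ≈ -0.94652)
-3905 - (-4*5 + N*((1 - 5)*(-4))) = -3905 - (-4*5 - 177*(1 - 5)*(-4)/187) = -3905 - (-20 - (-708)*(-4)/187) = -3905 - (-20 - 177/187*16) = -3905 - (-20 - 2832/187) = -3905 - 1*(-6572/187) = -3905 + 6572/187 = -723663/187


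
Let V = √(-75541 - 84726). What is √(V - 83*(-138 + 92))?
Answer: √(3818 + I*√160267) ≈ 61.875 + 3.235*I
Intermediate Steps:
V = I*√160267 (V = √(-160267) = I*√160267 ≈ 400.33*I)
√(V - 83*(-138 + 92)) = √(I*√160267 - 83*(-138 + 92)) = √(I*√160267 - 83*(-46)) = √(I*√160267 + 3818) = √(3818 + I*√160267)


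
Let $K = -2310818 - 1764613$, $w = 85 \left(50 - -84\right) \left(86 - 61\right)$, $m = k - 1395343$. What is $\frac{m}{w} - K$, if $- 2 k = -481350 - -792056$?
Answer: $\frac{580238713277}{142375} \approx 4.0754 \cdot 10^{6}$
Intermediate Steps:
$k = -155353$ ($k = - \frac{-481350 - -792056}{2} = - \frac{-481350 + 792056}{2} = \left(- \frac{1}{2}\right) 310706 = -155353$)
$m = -1550696$ ($m = -155353 - 1395343 = -1550696$)
$w = 284750$ ($w = 85 \left(50 + 84\right) 25 = 85 \cdot 134 \cdot 25 = 11390 \cdot 25 = 284750$)
$K = -4075431$ ($K = -2310818 - 1764613 = -4075431$)
$\frac{m}{w} - K = - \frac{1550696}{284750} - -4075431 = \left(-1550696\right) \frac{1}{284750} + 4075431 = - \frac{775348}{142375} + 4075431 = \frac{580238713277}{142375}$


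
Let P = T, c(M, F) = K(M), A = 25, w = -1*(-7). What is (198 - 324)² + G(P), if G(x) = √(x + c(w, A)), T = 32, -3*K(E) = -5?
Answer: 15876 + √303/3 ≈ 15882.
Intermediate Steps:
w = 7
K(E) = 5/3 (K(E) = -⅓*(-5) = 5/3)
c(M, F) = 5/3
P = 32
G(x) = √(5/3 + x) (G(x) = √(x + 5/3) = √(5/3 + x))
(198 - 324)² + G(P) = (198 - 324)² + √(15 + 9*32)/3 = (-126)² + √(15 + 288)/3 = 15876 + √303/3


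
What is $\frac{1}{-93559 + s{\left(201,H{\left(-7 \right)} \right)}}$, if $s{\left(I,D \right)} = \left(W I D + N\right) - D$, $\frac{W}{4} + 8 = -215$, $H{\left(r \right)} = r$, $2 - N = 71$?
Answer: $\frac{1}{1161423} \approx 8.6101 \cdot 10^{-7}$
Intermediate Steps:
$N = -69$ ($N = 2 - 71 = -69$)
$W = -892$ ($W = -32 + 4 \left(-215\right) = -32 - 860 = -892$)
$s{\left(I,D \right)} = -69 - D - 892 D I$ ($s{\left(I,D \right)} = \left(- 892 I D - 69\right) - D = \left(- 892 D I - 69\right) - D = \left(-69 - 892 D I\right) - D = -69 - D - 892 D I$)
$\frac{1}{-93559 + s{\left(201,H{\left(-7 \right)} \right)}} = \frac{1}{-93559 - \left(62 - 1255044\right)} = \frac{1}{-93559 + \left(-69 + 7 + 1255044\right)} = \frac{1}{-93559 + 1254982} = \frac{1}{1161423}$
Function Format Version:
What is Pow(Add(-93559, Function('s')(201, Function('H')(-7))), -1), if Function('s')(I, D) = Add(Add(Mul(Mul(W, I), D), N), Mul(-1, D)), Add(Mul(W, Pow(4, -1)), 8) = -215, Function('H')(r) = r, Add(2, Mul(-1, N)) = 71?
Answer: Rational(1, 1161423) ≈ 8.6101e-7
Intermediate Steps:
N = -69 (N = Add(2, Mul(-1, 71)) = Add(2, -71) = -69)
W = -892 (W = Add(-32, Mul(4, -215)) = Add(-32, -860) = -892)
Function('s')(I, D) = Add(-69, Mul(-1, D), Mul(-892, D, I)) (Function('s')(I, D) = Add(Add(Mul(Mul(-892, I), D), -69), Mul(-1, D)) = Add(Add(Mul(-892, D, I), -69), Mul(-1, D)) = Add(Add(-69, Mul(-892, D, I)), Mul(-1, D)) = Add(-69, Mul(-1, D), Mul(-892, D, I)))
Pow(Add(-93559, Function('s')(201, Function('H')(-7))), -1) = Pow(Add(-93559, Add(-69, Mul(-1, -7), Mul(-892, -7, 201))), -1) = Pow(Add(-93559, Add(-69, 7, 1255044)), -1) = Pow(Add(-93559, 1254982), -1) = Pow(1161423, -1) = Rational(1, 1161423)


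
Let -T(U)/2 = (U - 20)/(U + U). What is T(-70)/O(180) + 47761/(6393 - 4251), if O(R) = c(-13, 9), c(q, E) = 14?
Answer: 166475/7497 ≈ 22.206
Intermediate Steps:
T(U) = -(-20 + U)/U (T(U) = -2*(U - 20)/(U + U) = -2*(-20 + U)/(2*U) = -2*(-20 + U)*1/(2*U) = -(-20 + U)/U)
O(R) = 14
T(-70)/O(180) + 47761/(6393 - 4251) = ((20 - 1*(-70))/(-70))/14 + 47761/(6393 - 4251) = -(20 + 70)/70*(1/14) + 47761/2142 = -1/70*90*(1/14) + 47761*(1/2142) = -9/7*1/14 + 6823/306 = -9/98 + 6823/306 = 166475/7497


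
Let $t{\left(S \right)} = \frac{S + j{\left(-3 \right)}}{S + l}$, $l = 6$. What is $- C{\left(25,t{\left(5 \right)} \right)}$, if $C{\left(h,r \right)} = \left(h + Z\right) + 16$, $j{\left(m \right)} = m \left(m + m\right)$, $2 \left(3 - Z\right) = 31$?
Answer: $- \frac{57}{2} \approx -28.5$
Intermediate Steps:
$Z = - \frac{25}{2}$ ($Z = 3 - \frac{31}{2} = - \frac{25}{2} \approx -12.5$)
$j{\left(m \right)} = 2 m^{2}$ ($j{\left(m \right)} = m 2 m = 2 m^{2}$)
$t{\left(S \right)} = \frac{18 + S}{6 + S}$ ($t{\left(S \right)} = \frac{S + 2 \left(-3\right)^{2}}{S + 6} = \frac{S + 2 \cdot 9}{6 + S} = \frac{S + 18}{6 + S} = \frac{18 + S}{6 + S}$)
$C{\left(h,r \right)} = \frac{7}{2} + h$ ($C{\left(h,r \right)} = \left(h - \frac{25}{2}\right) + 16 = \left(- \frac{25}{2} + h\right) + 16 = \frac{7}{2} + h$)
$- C{\left(25,t{\left(5 \right)} \right)} = - (\frac{7}{2} + 25) = \left(-1\right) \frac{57}{2} = - \frac{57}{2}$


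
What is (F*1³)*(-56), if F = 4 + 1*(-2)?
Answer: -112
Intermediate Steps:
F = 2 (F = 4 - 2 = 2)
(F*1³)*(-56) = (2*1³)*(-56) = (2*1)*(-56) = 2*(-56) = -112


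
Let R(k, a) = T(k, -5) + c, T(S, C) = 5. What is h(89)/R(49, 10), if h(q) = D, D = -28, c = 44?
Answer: -4/7 ≈ -0.57143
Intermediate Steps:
h(q) = -28
R(k, a) = 49 (R(k, a) = 5 + 44 = 49)
h(89)/R(49, 10) = -28/49 = -28*1/49 = -4/7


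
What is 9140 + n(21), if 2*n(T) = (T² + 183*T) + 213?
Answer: 22777/2 ≈ 11389.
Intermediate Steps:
n(T) = 213/2 + T²/2 + 183*T/2 (n(T) = ((T² + 183*T) + 213)/2 = (213 + T² + 183*T)/2 = 213/2 + T²/2 + 183*T/2)
9140 + n(21) = 9140 + (213/2 + (½)*21² + (183/2)*21) = 9140 + (213/2 + (½)*441 + 3843/2) = 9140 + (213/2 + 441/2 + 3843/2) = 9140 + 4497/2 = 22777/2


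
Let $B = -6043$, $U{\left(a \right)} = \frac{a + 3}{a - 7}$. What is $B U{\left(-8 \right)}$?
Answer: $- \frac{6043}{3} \approx -2014.3$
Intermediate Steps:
$U{\left(a \right)} = \frac{3 + a}{-7 + a}$
$B U{\left(-8 \right)} = - 6043 \frac{3 - 8}{-7 - 8} = - 6043 \frac{1}{-15} \left(-5\right) = - 6043 \left(\left(- \frac{1}{15}\right) \left(-5\right)\right) = \left(-6043\right) \frac{1}{3} = - \frac{6043}{3}$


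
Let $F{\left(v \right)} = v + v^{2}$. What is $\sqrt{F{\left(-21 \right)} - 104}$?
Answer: $2 \sqrt{79} \approx 17.776$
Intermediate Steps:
$\sqrt{F{\left(-21 \right)} - 104} = \sqrt{- 21 \left(1 - 21\right) - 104} = \sqrt{\left(-21\right) \left(-20\right) - 104} = \sqrt{420 - 104} = \sqrt{316} = 2 \sqrt{79}$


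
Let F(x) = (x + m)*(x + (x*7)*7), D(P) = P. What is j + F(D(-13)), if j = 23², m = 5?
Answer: 5729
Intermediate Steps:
F(x) = 50*x*(5 + x) (F(x) = (x + 5)*(x + (x*7)*7) = (5 + x)*(x + (7*x)*7) = (5 + x)*(x + 49*x) = (5 + x)*(50*x) = 50*x*(5 + x))
j = 529
j + F(D(-13)) = 529 + 50*(-13)*(5 - 13) = 529 + 50*(-13)*(-8) = 529 + 5200 = 5729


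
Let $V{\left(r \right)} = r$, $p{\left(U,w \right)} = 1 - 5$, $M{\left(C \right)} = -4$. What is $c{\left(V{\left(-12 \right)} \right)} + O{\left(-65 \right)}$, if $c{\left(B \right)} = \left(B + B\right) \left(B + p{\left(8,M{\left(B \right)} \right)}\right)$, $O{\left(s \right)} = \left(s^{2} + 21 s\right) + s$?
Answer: $3179$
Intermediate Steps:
$p{\left(U,w \right)} = -4$
$O{\left(s \right)} = s^{2} + 22 s$
$c{\left(B \right)} = 2 B \left(-4 + B\right)$ ($c{\left(B \right)} = \left(B + B\right) \left(B - 4\right) = 2 B \left(-4 + B\right)$)
$c{\left(V{\left(-12 \right)} \right)} + O{\left(-65 \right)} = 2 \left(-12\right) \left(-4 - 12\right) - 65 \left(22 - 65\right) = 2 \left(-12\right) \left(-16\right) - -2795 = 384 + 2795 = 3179$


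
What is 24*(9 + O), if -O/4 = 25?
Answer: -2184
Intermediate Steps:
O = -100 (O = -4*25 = -100)
24*(9 + O) = 24*(9 - 100) = 24*(-91) = -2184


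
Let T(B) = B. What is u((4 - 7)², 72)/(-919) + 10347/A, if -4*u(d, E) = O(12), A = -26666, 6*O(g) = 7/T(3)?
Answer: -342226817/882217944 ≈ -0.38792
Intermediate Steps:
O(g) = 7/18 (O(g) = (7/3)/6 = (7*(⅓))/6 = (⅙)*(7/3) = 7/18)
u(d, E) = -7/72 (u(d, E) = -¼*7/18 = -7/72)
u((4 - 7)², 72)/(-919) + 10347/A = -7/72/(-919) + 10347/(-26666) = -7/72*(-1/919) + 10347*(-1/26666) = 7/66168 - 10347/26666 = -342226817/882217944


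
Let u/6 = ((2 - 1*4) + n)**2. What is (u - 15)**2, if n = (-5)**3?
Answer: 9362304081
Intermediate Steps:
n = -125
u = 96774 (u = 6*((2 - 1*4) - 125)**2 = 6*((2 - 4) - 125)**2 = 6*(-2 - 125)**2 = 6*(-127)**2 = 6*16129 = 96774)
(u - 15)**2 = (96774 - 15)**2 = 96759**2 = 9362304081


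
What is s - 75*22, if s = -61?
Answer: -1711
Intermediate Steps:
s - 75*22 = -61 - 75*22 = -61 - 1650 = -1711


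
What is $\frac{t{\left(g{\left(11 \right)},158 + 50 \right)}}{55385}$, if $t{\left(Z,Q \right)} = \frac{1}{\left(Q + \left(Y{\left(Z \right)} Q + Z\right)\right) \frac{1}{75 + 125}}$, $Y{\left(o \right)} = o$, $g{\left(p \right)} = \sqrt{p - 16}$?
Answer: $\frac{8320}{2898507513} - \frac{40 i \sqrt{5}}{13868457} \approx 2.8704 \cdot 10^{-6} - 6.4494 \cdot 10^{-6} i$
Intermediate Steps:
$g{\left(p \right)} = \sqrt{-16 + p}$
$t{\left(Z,Q \right)} = \frac{1}{\frac{Q}{200} + \frac{Z}{200} + \frac{Q Z}{200}}$ ($t{\left(Z,Q \right)} = \frac{1}{\left(Q + \left(Z Q + Z\right)\right) \frac{1}{75 + 125}} = \frac{1}{\left(Q + \left(Q Z + Z\right)\right) \frac{1}{200}} = \frac{1}{\left(Q + \left(Z + Q Z\right)\right) \frac{1}{200}} = \frac{1}{\left(Q + Z + Q Z\right) \frac{1}{200}} = \frac{1}{\frac{Q}{200} + \frac{Z}{200} + \frac{Q Z}{200}}$)
$\frac{t{\left(g{\left(11 \right)},158 + 50 \right)}}{55385} = \frac{200 \frac{1}{\left(158 + 50\right) + \sqrt{-16 + 11} + \left(158 + 50\right) \sqrt{-16 + 11}}}{55385} = \frac{200}{208 + \sqrt{-5} + 208 \sqrt{-5}} \cdot \frac{1}{55385} = \frac{200}{208 + i \sqrt{5} + 208 i \sqrt{5}} \cdot \frac{1}{55385} = \frac{200}{208 + 209 i \sqrt{5}} \cdot \frac{1}{55385} = \frac{40}{11077 \left(208 + 209 i \sqrt{5}\right)}$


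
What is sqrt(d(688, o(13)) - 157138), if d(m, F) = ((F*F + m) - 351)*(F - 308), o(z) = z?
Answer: 2*I*sqrt(76602) ≈ 553.54*I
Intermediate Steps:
d(m, F) = (-308 + F)*(-351 + m + F**2) (d(m, F) = ((F**2 + m) - 351)*(-308 + F) = ((m + F**2) - 351)*(-308 + F) = (-351 + m + F**2)*(-308 + F) = (-308 + F)*(-351 + m + F**2))
sqrt(d(688, o(13)) - 157138) = sqrt((108108 + 13**3 - 351*13 - 308*688 - 308*13**2 + 13*688) - 157138) = sqrt((108108 + 2197 - 4563 - 211904 - 308*169 + 8944) - 157138) = sqrt((108108 + 2197 - 4563 - 211904 - 52052 + 8944) - 157138) = sqrt(-149270 - 157138) = sqrt(-306408) = 2*I*sqrt(76602)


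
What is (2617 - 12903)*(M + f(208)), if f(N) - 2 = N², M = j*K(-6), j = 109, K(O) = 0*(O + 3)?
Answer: -445034076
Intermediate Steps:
K(O) = 0 (K(O) = 0*(3 + O) = 0)
M = 0 (M = 109*0 = 0)
f(N) = 2 + N²
(2617 - 12903)*(M + f(208)) = (2617 - 12903)*(0 + (2 + 208²)) = -10286*(0 + (2 + 43264)) = -10286*(0 + 43266) = -10286*43266 = -445034076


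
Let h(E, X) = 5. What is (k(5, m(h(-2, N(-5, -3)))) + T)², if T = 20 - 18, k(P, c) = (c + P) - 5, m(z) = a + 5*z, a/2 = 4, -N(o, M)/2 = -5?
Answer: 1225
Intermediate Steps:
N(o, M) = 10 (N(o, M) = -2*(-5) = 10)
a = 8 (a = 2*4 = 8)
m(z) = 8 + 5*z
k(P, c) = -5 + P + c (k(P, c) = (P + c) - 5 = -5 + P + c)
T = 2
(k(5, m(h(-2, N(-5, -3)))) + T)² = ((-5 + 5 + (8 + 5*5)) + 2)² = ((-5 + 5 + (8 + 25)) + 2)² = ((-5 + 5 + 33) + 2)² = (33 + 2)² = 35² = 1225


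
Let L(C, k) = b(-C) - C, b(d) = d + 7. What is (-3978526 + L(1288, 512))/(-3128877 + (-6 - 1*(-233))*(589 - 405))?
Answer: 3981095/3087109 ≈ 1.2896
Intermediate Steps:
b(d) = 7 + d
L(C, k) = 7 - 2*C (L(C, k) = (7 - C) - C = 7 - 2*C)
(-3978526 + L(1288, 512))/(-3128877 + (-6 - 1*(-233))*(589 - 405)) = (-3978526 + (7 - 2*1288))/(-3128877 + (-6 - 1*(-233))*(589 - 405)) = (-3978526 + (7 - 2576))/(-3128877 + (-6 + 233)*184) = (-3978526 - 2569)/(-3128877 + 227*184) = -3981095/(-3128877 + 41768) = -3981095/(-3087109) = -3981095*(-1/3087109) = 3981095/3087109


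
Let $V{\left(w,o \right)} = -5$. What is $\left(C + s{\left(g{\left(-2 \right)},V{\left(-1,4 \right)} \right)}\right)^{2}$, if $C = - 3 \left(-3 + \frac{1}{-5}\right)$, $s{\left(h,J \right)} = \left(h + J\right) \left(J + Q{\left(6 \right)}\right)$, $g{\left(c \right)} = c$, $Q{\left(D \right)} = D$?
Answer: $\frac{169}{25} \approx 6.76$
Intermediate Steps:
$s{\left(h,J \right)} = \left(6 + J\right) \left(J + h\right)$ ($s{\left(h,J \right)} = \left(h + J\right) \left(J + 6\right) = \left(J + h\right) \left(6 + J\right) = \left(6 + J\right) \left(J + h\right)$)
$C = \frac{48}{5}$ ($C = - 3 \left(-3 - \frac{1}{5}\right) = \left(-3\right) \left(- \frac{16}{5}\right) = \frac{48}{5} \approx 9.6$)
$\left(C + s{\left(g{\left(-2 \right)},V{\left(-1,4 \right)} \right)}\right)^{2} = \left(\frac{48}{5} + \left(\left(-5\right)^{2} + 6 \left(-5\right) + 6 \left(-2\right) - -10\right)\right)^{2} = \left(\frac{48}{5} + \left(25 - 30 - 12 + 10\right)\right)^{2} = \left(\frac{48}{5} - 7\right)^{2} = \left(\frac{13}{5}\right)^{2} = \frac{169}{25}$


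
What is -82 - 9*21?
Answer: -271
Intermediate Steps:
-82 - 9*21 = -82 - 189 = -271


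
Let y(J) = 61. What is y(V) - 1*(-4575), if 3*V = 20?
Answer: 4636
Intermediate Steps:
V = 20/3 (V = (1/3)*20 = 20/3 ≈ 6.6667)
y(V) - 1*(-4575) = 61 - 1*(-4575) = 61 + 4575 = 4636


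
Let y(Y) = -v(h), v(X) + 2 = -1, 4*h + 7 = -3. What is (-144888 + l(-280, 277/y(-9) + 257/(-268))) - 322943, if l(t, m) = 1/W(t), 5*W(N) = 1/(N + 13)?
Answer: -469166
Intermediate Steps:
h = -5/2 (h = -7/4 + (¼)*(-3) = -7/4 - ¾ = -5/2 ≈ -2.5000)
W(N) = 1/(5*(13 + N)) (W(N) = 1/(5*(N + 13)) = 1/(5*(13 + N)))
v(X) = -3 (v(X) = -2 - 1 = -3)
y(Y) = 3 (y(Y) = -1*(-3) = 3)
l(t, m) = 65 + 5*t (l(t, m) = 1/(1/(5*(13 + t))) = 65 + 5*t)
(-144888 + l(-280, 277/y(-9) + 257/(-268))) - 322943 = (-144888 + (65 + 5*(-280))) - 322943 = (-144888 + (65 - 1400)) - 322943 = (-144888 - 1335) - 322943 = -146223 - 322943 = -469166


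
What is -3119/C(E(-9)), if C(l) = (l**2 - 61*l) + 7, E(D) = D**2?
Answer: -3119/1627 ≈ -1.9170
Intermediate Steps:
C(l) = 7 + l**2 - 61*l
-3119/C(E(-9)) = -3119/(7 + ((-9)**2)**2 - 61*(-9)**2) = -3119/(7 + 81**2 - 61*81) = -3119/(7 + 6561 - 4941) = -3119/1627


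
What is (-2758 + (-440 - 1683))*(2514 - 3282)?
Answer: 3748608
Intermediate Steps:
(-2758 + (-440 - 1683))*(2514 - 3282) = (-2758 - 2123)*(-768) = -4881*(-768) = 3748608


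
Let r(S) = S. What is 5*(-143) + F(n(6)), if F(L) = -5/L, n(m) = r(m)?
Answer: -4295/6 ≈ -715.83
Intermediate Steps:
n(m) = m
5*(-143) + F(n(6)) = 5*(-143) - 5/6 = -715 - 5*⅙ = -715 - ⅚ = -4295/6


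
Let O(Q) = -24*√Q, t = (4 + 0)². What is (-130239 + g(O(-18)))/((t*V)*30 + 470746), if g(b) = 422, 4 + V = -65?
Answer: -129817/437626 ≈ -0.29664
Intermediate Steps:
V = -69 (V = -4 - 65 = -69)
t = 16 (t = 4² = 16)
(-130239 + g(O(-18)))/((t*V)*30 + 470746) = (-130239 + 422)/((16*(-69))*30 + 470746) = -129817/(-1104*30 + 470746) = -129817/(-33120 + 470746) = -129817/437626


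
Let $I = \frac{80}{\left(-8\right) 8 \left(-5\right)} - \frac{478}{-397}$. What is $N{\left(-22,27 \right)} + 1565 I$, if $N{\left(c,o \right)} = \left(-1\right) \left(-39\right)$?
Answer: $\frac{3675517}{1588} \approx 2314.6$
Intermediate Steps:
$N{\left(c,o \right)} = 39$
$I = \frac{2309}{1588}$ ($I = \frac{80}{\left(-64\right) \left(-5\right)} - - \frac{478}{397} = \frac{80}{320} + \frac{478}{397} = 80 \cdot \frac{1}{320} + \frac{478}{397} = \frac{1}{4} + \frac{478}{397} = \frac{2309}{1588} \approx 1.454$)
$N{\left(-22,27 \right)} + 1565 I = 39 + 1565 \cdot \frac{2309}{1588} = 39 + \frac{3613585}{1588} = \frac{3675517}{1588}$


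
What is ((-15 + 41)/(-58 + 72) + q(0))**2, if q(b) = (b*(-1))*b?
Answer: 169/49 ≈ 3.4490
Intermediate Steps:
q(b) = -b**2 (q(b) = (-b)*b = -b**2)
((-15 + 41)/(-58 + 72) + q(0))**2 = ((-15 + 41)/(-58 + 72) - 1*0**2)**2 = (26/14 - 1*0)**2 = (26*(1/14) + 0)**2 = (13/7 + 0)**2 = (13/7)**2 = 169/49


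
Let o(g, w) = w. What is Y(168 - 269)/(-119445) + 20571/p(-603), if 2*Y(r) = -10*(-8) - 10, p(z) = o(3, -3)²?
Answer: 54602284/23889 ≈ 2285.7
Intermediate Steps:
p(z) = 9 (p(z) = (-3)² = 9)
Y(r) = 35 (Y(r) = (-10*(-8) - 10)/2 = (80 - 10)/2 = (½)*70 = 35)
Y(168 - 269)/(-119445) + 20571/p(-603) = 35/(-119445) + 20571/9 = 35*(-1/119445) + 20571*(⅑) = -7/23889 + 6857/3 = 54602284/23889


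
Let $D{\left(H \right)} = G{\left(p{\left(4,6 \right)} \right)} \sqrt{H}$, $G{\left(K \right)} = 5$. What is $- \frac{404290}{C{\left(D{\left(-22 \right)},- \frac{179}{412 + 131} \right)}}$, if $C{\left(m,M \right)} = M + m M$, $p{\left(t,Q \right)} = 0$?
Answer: $\frac{219529470}{98629} - \frac{1097647350 i \sqrt{22}}{98629} \approx 2225.8 - 52200.0 i$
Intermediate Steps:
$D{\left(H \right)} = 5 \sqrt{H}$
$C{\left(m,M \right)} = M + M m$
$- \frac{404290}{C{\left(D{\left(-22 \right)},- \frac{179}{412 + 131} \right)}} = - \frac{404290}{- \frac{179}{412 + 131} \left(1 + 5 \sqrt{-22}\right)} = - \frac{404290}{- \frac{179}{543} \left(1 + 5 i \sqrt{22}\right)} = - \frac{404290}{\left(-179\right) \frac{1}{543} \left(1 + 5 i \sqrt{22}\right)} = - \frac{404290}{\left(- \frac{179}{543}\right) \left(1 + 5 i \sqrt{22}\right)} = - \frac{404290}{- \frac{179}{543} - \frac{895 i \sqrt{22}}{543}}$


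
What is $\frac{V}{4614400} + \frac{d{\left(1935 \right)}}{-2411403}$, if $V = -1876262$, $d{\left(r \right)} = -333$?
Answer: $- \frac{753814536731}{1854529667200} \approx -0.40647$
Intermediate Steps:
$\frac{V}{4614400} + \frac{d{\left(1935 \right)}}{-2411403} = - \frac{1876262}{4614400} - \frac{333}{-2411403} = \left(-1876262\right) \frac{1}{4614400} - - \frac{111}{803801} = - \frac{938131}{2307200} + \frac{111}{803801} = - \frac{753814536731}{1854529667200}$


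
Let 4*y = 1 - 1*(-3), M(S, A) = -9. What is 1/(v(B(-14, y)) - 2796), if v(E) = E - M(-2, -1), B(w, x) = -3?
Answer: -1/2790 ≈ -0.00035842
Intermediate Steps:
y = 1 (y = (1 - 1*(-3))/4 = (1 + 3)/4 = (1/4)*4 = 1)
v(E) = 9 + E (v(E) = E - 1*(-9) = E + 9 = 9 + E)
1/(v(B(-14, y)) - 2796) = 1/((9 - 3) - 2796) = 1/(6 - 2796) = 1/(-2790) = -1/2790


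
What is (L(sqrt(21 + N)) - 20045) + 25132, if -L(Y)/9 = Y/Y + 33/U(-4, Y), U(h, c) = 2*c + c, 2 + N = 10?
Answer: 5078 - 99*sqrt(29)/29 ≈ 5059.6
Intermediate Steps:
N = 8 (N = -2 + 10 = 8)
U(h, c) = 3*c
L(Y) = -9 - 99/Y (L(Y) = -9*(Y/Y + 33/((3*Y))) = -9*(1 + 33*(1/(3*Y))) = -9*(1 + 11/Y) = -9 - 99/Y)
(L(sqrt(21 + N)) - 20045) + 25132 = ((-9 - 99/sqrt(21 + 8)) - 20045) + 25132 = ((-9 - 99*sqrt(29)/29) - 20045) + 25132 = (-20054 - 99*sqrt(29)/29) + 25132 = 5078 - 99*sqrt(29)/29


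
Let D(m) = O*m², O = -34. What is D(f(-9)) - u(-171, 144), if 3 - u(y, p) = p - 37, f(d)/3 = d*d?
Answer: -2007562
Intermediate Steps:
f(d) = 3*d² (f(d) = 3*(d*d) = 3*d²)
u(y, p) = 40 - p (u(y, p) = 3 - (p - 37) = 3 - (-37 + p) = 3 + (37 - p) = 40 - p)
D(m) = -34*m²
D(f(-9)) - u(-171, 144) = -34*(3*(-9)²)² - (40 - 1*144) = -34*(3*81)² - (40 - 144) = -34*243² - 1*(-104) = -34*59049 + 104 = -2007666 + 104 = -2007562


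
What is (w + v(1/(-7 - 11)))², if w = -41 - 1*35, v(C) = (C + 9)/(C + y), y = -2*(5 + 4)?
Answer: 618069321/105625 ≈ 5851.5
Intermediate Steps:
y = -18 (y = -2*9 = -18)
v(C) = (9 + C)/(-18 + C) (v(C) = (C + 9)/(C - 18) = (9 + C)/(-18 + C))
w = -76 (w = -41 - 35 = -76)
(w + v(1/(-7 - 11)))² = (-76 + (9 + 1/(-7 - 11))/(-18 + 1/(-7 - 11)))² = (-76 + (9 + 1/(-18))/(-18 + 1/(-18)))² = (-76 + (9 - 1/18)/(-18 - 1/18))² = (-76 + (161/18)/(-325/18))² = (-76 - 18/325*161/18)² = (-76 - 161/325)² = (-24861/325)² = 618069321/105625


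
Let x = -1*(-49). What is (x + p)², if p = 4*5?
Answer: 4761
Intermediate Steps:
p = 20
x = 49
(x + p)² = (49 + 20)² = 69² = 4761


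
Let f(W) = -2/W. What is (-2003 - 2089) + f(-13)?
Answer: -53194/13 ≈ -4091.8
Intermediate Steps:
(-2003 - 2089) + f(-13) = (-2003 - 2089) - 2/(-13) = -4092 - 2*(-1/13) = -4092 + 2/13 = -53194/13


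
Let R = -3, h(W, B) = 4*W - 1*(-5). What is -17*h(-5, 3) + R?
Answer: 252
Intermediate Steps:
h(W, B) = 5 + 4*W (h(W, B) = 4*W + 5 = 5 + 4*W)
-17*h(-5, 3) + R = -17*(5 + 4*(-5)) - 3 = -17*(5 - 20) - 3 = -17*(-15) - 3 = 255 - 3 = 252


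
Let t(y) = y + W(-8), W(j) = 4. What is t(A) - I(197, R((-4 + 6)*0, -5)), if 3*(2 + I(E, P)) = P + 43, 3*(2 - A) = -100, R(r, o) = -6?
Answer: 29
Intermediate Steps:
A = 106/3 (A = 2 - ⅓*(-100) = 2 + 100/3 = 106/3 ≈ 35.333)
I(E, P) = 37/3 + P/3 (I(E, P) = -2 + (P + 43)/3 = -2 + (43 + P)/3 = -2 + (43/3 + P/3) = 37/3 + P/3)
t(y) = 4 + y (t(y) = y + 4 = 4 + y)
t(A) - I(197, R((-4 + 6)*0, -5)) = (4 + 106/3) - (37/3 + (⅓)*(-6)) = 118/3 - (37/3 - 2) = 118/3 - 1*31/3 = 118/3 - 31/3 = 29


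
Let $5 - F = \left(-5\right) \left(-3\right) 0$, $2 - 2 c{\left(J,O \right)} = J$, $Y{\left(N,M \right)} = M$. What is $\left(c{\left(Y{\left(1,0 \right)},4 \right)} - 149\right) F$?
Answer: $-740$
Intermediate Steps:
$c{\left(J,O \right)} = 1 - \frac{J}{2}$
$F = 5$ ($F = 5 - \left(-5\right) \left(-3\right) 0 = 5 - 15 \cdot 0 = 5 - 0 = 5 + 0 = 5$)
$\left(c{\left(Y{\left(1,0 \right)},4 \right)} - 149\right) F = \left(\left(1 - 0\right) - 149\right) 5 = \left(\left(1 + 0\right) - 149\right) 5 = \left(1 - 149\right) 5 = \left(-148\right) 5 = -740$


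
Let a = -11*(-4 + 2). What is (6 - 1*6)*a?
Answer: 0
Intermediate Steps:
a = 22 (a = -11*(-2) = 22)
(6 - 1*6)*a = (6 - 1*6)*22 = (6 - 6)*22 = 0*22 = 0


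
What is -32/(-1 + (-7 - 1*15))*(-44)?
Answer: -1408/23 ≈ -61.217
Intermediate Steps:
-32/(-1 + (-7 - 1*15))*(-44) = -32/(-1 + (-7 - 15))*(-44) = -32/(-1 - 22)*(-44) = -32/(-23)*(-44) = -32*(-1/23)*(-44) = (32/23)*(-44) = -1408/23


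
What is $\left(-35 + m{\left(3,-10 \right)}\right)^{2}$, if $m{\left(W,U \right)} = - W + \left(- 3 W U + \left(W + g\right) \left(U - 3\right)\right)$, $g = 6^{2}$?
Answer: $207025$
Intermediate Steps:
$g = 36$
$m{\left(W,U \right)} = - W + \left(-3 + U\right) \left(36 + W\right) - 3 U W$ ($m{\left(W,U \right)} = - W + \left(- 3 W U + \left(W + 36\right) \left(U - 3\right)\right) = - W - \left(- \left(36 + W\right) \left(-3 + U\right) + 3 U W\right) = - W - \left(- \left(-3 + U\right) \left(36 + W\right) + 3 U W\right) = - W + \left(-3 + U\right) \left(36 + W\right) - 3 U W$)
$\left(-35 + m{\left(3,-10 \right)}\right)^{2} = \left(-35 - \left(480 - 60\right)\right)^{2} = \left(-35 - 420\right)^{2} = \left(-455\right)^{2} = 207025$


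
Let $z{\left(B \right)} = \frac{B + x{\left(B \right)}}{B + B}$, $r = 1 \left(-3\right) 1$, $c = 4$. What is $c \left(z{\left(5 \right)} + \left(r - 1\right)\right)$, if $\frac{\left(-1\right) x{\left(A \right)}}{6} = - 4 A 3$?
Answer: $130$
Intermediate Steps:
$r = -3$ ($r = \left(-3\right) 1 = -3$)
$x{\left(A \right)} = 72 A$ ($x{\left(A \right)} = - 6 - 4 A 3 = - 6 \left(- 12 A\right) = 72 A$)
$z{\left(B \right)} = \frac{73}{2}$ ($z{\left(B \right)} = \frac{B + 72 B}{B + B} = \frac{73 B}{2 B} = 73 B \frac{1}{2 B} = \frac{73}{2}$)
$c \left(z{\left(5 \right)} + \left(r - 1\right)\right) = 4 \left(\frac{73}{2} - 4\right) = 4 \cdot \frac{65}{2} = 130$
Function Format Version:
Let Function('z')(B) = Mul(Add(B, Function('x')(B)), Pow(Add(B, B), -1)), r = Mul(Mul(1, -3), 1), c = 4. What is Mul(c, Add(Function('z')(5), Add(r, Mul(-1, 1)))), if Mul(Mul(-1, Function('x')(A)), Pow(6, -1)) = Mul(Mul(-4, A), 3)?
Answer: 130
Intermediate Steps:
r = -3 (r = Mul(-3, 1) = -3)
Function('x')(A) = Mul(72, A) (Function('x')(A) = Mul(-6, Mul(Mul(-4, A), 3)) = Mul(-6, Mul(-12, A)) = Mul(72, A))
Function('z')(B) = Rational(73, 2) (Function('z')(B) = Mul(Add(B, Mul(72, B)), Pow(Add(B, B), -1)) = Mul(Mul(73, B), Pow(Mul(2, B), -1)) = Mul(Mul(73, B), Mul(Rational(1, 2), Pow(B, -1))) = Rational(73, 2))
Mul(c, Add(Function('z')(5), Add(r, Mul(-1, 1)))) = Mul(4, Add(Rational(73, 2), Add(-3, Mul(-1, 1)))) = Mul(4, Add(Rational(73, 2), Add(-3, -1))) = Mul(4, Add(Rational(73, 2), -4)) = Mul(4, Rational(65, 2)) = 130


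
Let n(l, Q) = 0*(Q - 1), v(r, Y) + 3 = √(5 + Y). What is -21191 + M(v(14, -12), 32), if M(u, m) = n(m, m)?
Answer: -21191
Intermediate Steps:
v(r, Y) = -3 + √(5 + Y)
n(l, Q) = 0 (n(l, Q) = 0*(-1 + Q) = 0)
M(u, m) = 0
-21191 + M(v(14, -12), 32) = -21191 + 0 = -21191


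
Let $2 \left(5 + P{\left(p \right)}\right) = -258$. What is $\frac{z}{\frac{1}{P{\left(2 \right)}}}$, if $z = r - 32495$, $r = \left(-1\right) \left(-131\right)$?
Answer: $4336776$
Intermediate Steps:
$r = 131$
$P{\left(p \right)} = -134$ ($P{\left(p \right)} = -5 + \frac{1}{2} \left(-258\right) = -5 - 129 = -134$)
$z = -32364$ ($z = 131 - 32495 = -32364$)
$\frac{z}{\frac{1}{P{\left(2 \right)}}} = - \frac{32364}{\frac{1}{-134}} = - \frac{32364}{- \frac{1}{134}} = \left(-32364\right) \left(-134\right) = 4336776$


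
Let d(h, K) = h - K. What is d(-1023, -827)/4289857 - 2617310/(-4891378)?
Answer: 5613463457291/10491656076473 ≈ 0.53504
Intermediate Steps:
d(-1023, -827)/4289857 - 2617310/(-4891378) = (-1023 - 1*(-827))/4289857 - 2617310/(-4891378) = (-1023 + 827)*(1/4289857) - 2617310*(-1/4891378) = -196*1/4289857 + 1308655/2445689 = -196/4289857 + 1308655/2445689 = 5613463457291/10491656076473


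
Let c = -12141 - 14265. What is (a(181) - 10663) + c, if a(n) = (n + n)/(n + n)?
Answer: -37068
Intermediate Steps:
a(n) = 1 (a(n) = (2*n)/((2*n)) = (2*n)*(1/(2*n)) = 1)
c = -26406
(a(181) - 10663) + c = (1 - 10663) - 26406 = -10662 - 26406 = -37068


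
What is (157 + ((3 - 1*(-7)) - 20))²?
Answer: 21609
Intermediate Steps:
(157 + ((3 - 1*(-7)) - 20))² = (157 + ((3 + 7) - 20))² = (157 + (10 - 20))² = (157 - 10)² = 147² = 21609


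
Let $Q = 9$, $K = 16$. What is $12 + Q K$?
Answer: $156$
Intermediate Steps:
$12 + Q K = 12 + 9 \cdot 16 = 12 + 144 = 156$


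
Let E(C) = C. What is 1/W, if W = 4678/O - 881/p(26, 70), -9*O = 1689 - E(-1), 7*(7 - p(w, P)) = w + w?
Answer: 2535/5147962 ≈ 0.00049243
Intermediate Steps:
p(w, P) = 7 - 2*w/7 (p(w, P) = 7 - (w + w)/7 = 7 - 2*w/7)
O = -1690/9 (O = -(1689 - 1*(-1))/9 = -(1689 + 1)/9 = -⅑*1690 = -1690/9 ≈ -187.78)
W = 5147962/2535 (W = 4678/(-1690/9) - 881/(7 - 2/7*26) = 4678*(-9/1690) - 881/(7 - 52/7) = -21051/845 - 881/(-3/7) = -21051/845 - 881*(-7/3) = -21051/845 + 6167/3 = 5147962/2535 ≈ 2030.8)
1/W = 1/(5147962/2535) = 2535/5147962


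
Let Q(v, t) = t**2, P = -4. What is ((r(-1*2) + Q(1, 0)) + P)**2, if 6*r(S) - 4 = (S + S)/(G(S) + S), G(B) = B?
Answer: 361/36 ≈ 10.028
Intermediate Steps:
r(S) = 5/6 (r(S) = 2/3 + ((S + S)/(S + S))/6 = 2/3 + ((2*S)/((2*S)))/6 = 2/3 + ((2*S)*(1/(2*S)))/6 = 2/3 + (1/6)*1 = 2/3 + 1/6 = 5/6)
((r(-1*2) + Q(1, 0)) + P)**2 = ((5/6 + 0**2) - 4)**2 = ((5/6 + 0) - 4)**2 = (5/6 - 4)**2 = (-19/6)**2 = 361/36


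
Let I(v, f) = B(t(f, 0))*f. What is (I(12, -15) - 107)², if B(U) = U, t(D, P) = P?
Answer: 11449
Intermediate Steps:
I(v, f) = 0 (I(v, f) = 0*f = 0)
(I(12, -15) - 107)² = (0 - 107)² = (-107)² = 11449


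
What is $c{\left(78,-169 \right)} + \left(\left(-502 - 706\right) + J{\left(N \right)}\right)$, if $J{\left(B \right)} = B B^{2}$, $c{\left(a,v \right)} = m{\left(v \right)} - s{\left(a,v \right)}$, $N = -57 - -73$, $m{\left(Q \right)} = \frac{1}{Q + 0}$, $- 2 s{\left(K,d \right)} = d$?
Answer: $\frac{947581}{338} \approx 2803.5$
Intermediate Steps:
$s{\left(K,d \right)} = - \frac{d}{2}$
$m{\left(Q \right)} = \frac{1}{Q}$
$N = 16$ ($N = -57 + 73 = 16$)
$c{\left(a,v \right)} = \frac{1}{v} + \frac{v}{2}$ ($c{\left(a,v \right)} = \frac{1}{v} - - \frac{v}{2} = \frac{1}{v} + \frac{v}{2}$)
$J{\left(B \right)} = B^{3}$
$c{\left(78,-169 \right)} + \left(\left(-502 - 706\right) + J{\left(N \right)}\right) = \left(\frac{1}{-169} + \frac{1}{2} \left(-169\right)\right) + \left(\left(-502 - 706\right) + 16^{3}\right) = \left(- \frac{1}{169} - \frac{169}{2}\right) + \left(-1208 + 4096\right) = - \frac{28563}{338} + 2888 = \frac{947581}{338}$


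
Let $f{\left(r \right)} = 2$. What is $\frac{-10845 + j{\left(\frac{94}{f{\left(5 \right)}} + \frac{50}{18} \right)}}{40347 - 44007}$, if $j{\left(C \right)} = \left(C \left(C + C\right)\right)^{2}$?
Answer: $- \frac{161057228419}{24013260} \approx -6707.0$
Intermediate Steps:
$j{\left(C \right)} = 4 C^{4}$ ($j{\left(C \right)} = \left(C 2 C\right)^{2} = \left(2 C^{2}\right)^{2} = 4 C^{4}$)
$\frac{-10845 + j{\left(\frac{94}{f{\left(5 \right)}} + \frac{50}{18} \right)}}{40347 - 44007} = \frac{-10845 + 4 \left(\frac{94}{2} + \frac{50}{18}\right)^{4}}{40347 - 44007} = \frac{-10845 + 4 \left(94 \cdot \frac{1}{2} + 50 \cdot \frac{1}{18}\right)^{4}}{-3660} = \left(-10845 + 4 \left(47 + \frac{25}{9}\right)^{4}\right) \left(- \frac{1}{3660}\right) = \left(-10845 + 4 \left(\frac{448}{9}\right)^{4}\right) \left(- \frac{1}{3660}\right) = \left(-10845 + 4 \cdot \frac{40282095616}{6561}\right) \left(- \frac{1}{3660}\right) = \left(-10845 + \frac{161128382464}{6561}\right) \left(- \frac{1}{3660}\right) = \frac{161057228419}{6561} \left(- \frac{1}{3660}\right) = - \frac{161057228419}{24013260}$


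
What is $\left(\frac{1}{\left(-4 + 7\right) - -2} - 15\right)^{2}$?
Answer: $\frac{5476}{25} \approx 219.04$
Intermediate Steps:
$\left(\frac{1}{\left(-4 + 7\right) - -2} - 15\right)^{2} = \left(\frac{1}{3 + 2} - 15\right)^{2} = \left(\frac{1}{5} - 15\right)^{2} = \left(- \frac{74}{5}\right)^{2} = \frac{5476}{25}$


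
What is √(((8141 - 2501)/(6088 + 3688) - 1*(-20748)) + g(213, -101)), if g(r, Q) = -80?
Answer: 7*√285142/26 ≈ 143.77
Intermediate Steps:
√(((8141 - 2501)/(6088 + 3688) - 1*(-20748)) + g(213, -101)) = √(((8141 - 2501)/(6088 + 3688) - 1*(-20748)) - 80) = √((5640/9776 + 20748) - 80) = √((5640*(1/9776) + 20748) - 80) = √((15/26 + 20748) - 80) = √(539463/26 - 80) = √(537383/26) = 7*√285142/26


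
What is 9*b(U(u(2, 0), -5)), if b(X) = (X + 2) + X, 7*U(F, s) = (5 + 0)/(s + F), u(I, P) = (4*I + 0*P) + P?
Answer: 156/7 ≈ 22.286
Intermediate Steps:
u(I, P) = P + 4*I (u(I, P) = (4*I + 0) + P = 4*I + P = P + 4*I)
U(F, s) = 5/(7*(F + s)) (U(F, s) = ((5 + 0)/(s + F))/7 = (5/(F + s))/7 = 5/(7*(F + s)))
b(X) = 2 + 2*X (b(X) = (2 + X) + X = 2 + 2*X)
9*b(U(u(2, 0), -5)) = 9*(2 + 2*(5/(7*((0 + 4*2) - 5)))) = 9*(2 + 2*(5/(7*((0 + 8) - 5)))) = 9*(2 + 2*(5/(7*(8 - 5)))) = 9*(2 + 2*((5/7)/3)) = 9*(2 + 2*((5/7)*(⅓))) = 9*(2 + 2*(5/21)) = 9*(2 + 10/21) = 9*(52/21) = 156/7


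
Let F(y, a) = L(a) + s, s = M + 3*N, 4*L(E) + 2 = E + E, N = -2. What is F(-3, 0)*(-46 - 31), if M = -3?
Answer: 1463/2 ≈ 731.50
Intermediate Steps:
L(E) = -½ + E/2 (L(E) = -½ + (E + E)/4 = -½ + (2*E)/4 = -½ + E/2)
s = -9 (s = -3 + 3*(-2) = -3 - 6 = -9)
F(y, a) = -19/2 + a/2 (F(y, a) = (-½ + a/2) - 9 = -19/2 + a/2)
F(-3, 0)*(-46 - 31) = (-19/2 + (½)*0)*(-46 - 31) = (-19/2 + 0)*(-77) = -19/2*(-77) = 1463/2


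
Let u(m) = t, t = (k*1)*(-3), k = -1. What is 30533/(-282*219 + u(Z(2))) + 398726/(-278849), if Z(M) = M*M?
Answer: -33137420647/17220319995 ≈ -1.9243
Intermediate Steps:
Z(M) = M²
t = 3 (t = -1*1*(-3) = -1*(-3) = 3)
u(m) = 3
30533/(-282*219 + u(Z(2))) + 398726/(-278849) = 30533/(-282*219 + 3) + 398726/(-278849) = 30533/(-61758 + 3) + 398726*(-1/278849) = 30533/(-61755) - 398726/278849 = 30533*(-1/61755) - 398726/278849 = -30533/61755 - 398726/278849 = -33137420647/17220319995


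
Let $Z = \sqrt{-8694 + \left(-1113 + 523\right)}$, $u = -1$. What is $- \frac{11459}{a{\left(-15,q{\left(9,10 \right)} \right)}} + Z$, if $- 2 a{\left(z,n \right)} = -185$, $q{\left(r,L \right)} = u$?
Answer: $- \frac{22918}{185} + 2 i \sqrt{2321} \approx -123.88 + 96.354 i$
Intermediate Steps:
$q{\left(r,L \right)} = -1$
$a{\left(z,n \right)} = \frac{185}{2}$ ($a{\left(z,n \right)} = \left(- \frac{1}{2}\right) \left(-185\right) = \frac{185}{2}$)
$Z = 2 i \sqrt{2321}$ ($Z = \sqrt{-8694 - 590} = \sqrt{-9284} = 2 i \sqrt{2321} \approx 96.354 i$)
$- \frac{11459}{a{\left(-15,q{\left(9,10 \right)} \right)}} + Z = - \frac{11459}{\frac{185}{2}} + 2 i \sqrt{2321} = \left(-11459\right) \frac{2}{185} + 2 i \sqrt{2321} = - \frac{22918}{185} + 2 i \sqrt{2321}$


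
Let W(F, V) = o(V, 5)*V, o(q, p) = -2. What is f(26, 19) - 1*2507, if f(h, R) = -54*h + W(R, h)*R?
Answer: -4899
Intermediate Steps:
W(F, V) = -2*V
f(h, R) = -54*h - 2*R*h (f(h, R) = -54*h + (-2*h)*R = -54*h - 2*R*h)
f(26, 19) - 1*2507 = 2*26*(-27 - 1*19) - 1*2507 = 2*26*(-27 - 19) - 2507 = 2*26*(-46) - 2507 = -2392 - 2507 = -4899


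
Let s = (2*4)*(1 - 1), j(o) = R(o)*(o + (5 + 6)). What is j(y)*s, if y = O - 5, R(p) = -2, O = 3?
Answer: 0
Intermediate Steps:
y = -2 (y = 3 - 5 = -2)
j(o) = -22 - 2*o (j(o) = -2*(o + (5 + 6)) = -2*(o + 11) = -2*(11 + o) = -22 - 2*o)
s = 0 (s = 8*0 = 0)
j(y)*s = (-22 - 2*(-2))*0 = (-22 + 4)*0 = -18*0 = 0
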